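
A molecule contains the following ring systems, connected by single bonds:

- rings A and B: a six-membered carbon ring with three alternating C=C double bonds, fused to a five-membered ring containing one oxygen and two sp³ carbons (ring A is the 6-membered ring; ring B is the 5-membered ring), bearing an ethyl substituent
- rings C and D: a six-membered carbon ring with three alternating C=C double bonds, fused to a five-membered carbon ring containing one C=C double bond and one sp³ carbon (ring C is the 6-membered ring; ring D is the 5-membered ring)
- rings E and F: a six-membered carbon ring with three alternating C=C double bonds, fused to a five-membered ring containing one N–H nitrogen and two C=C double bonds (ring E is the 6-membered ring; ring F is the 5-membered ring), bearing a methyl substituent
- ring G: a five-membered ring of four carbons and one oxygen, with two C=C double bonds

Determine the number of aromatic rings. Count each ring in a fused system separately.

5

Ring A has a continuous p-orbital overlap around the ring; 3 ring double bonds give 6 π electrons. Since 6 = 4n+2 (n=1), ring A is aromatic (benzene ring).
Ring B has two sp³ carbons, so it is not fully conjugated — not aromatic (oxolane ring).
Ring C is fully conjugated (every ring atom contributes a p orbital); 3 ring double bonds give 6 π electrons. 6 = 4(1)+2, so ring C is aromatic (benzene ring).
Ring D has one sp³ carbon, so it is not fully conjugated — not aromatic (cyclopentene ring).
Rings E and F form a fused bicyclic system (with one N–H) with 9 sp² atoms and 10 π electrons from ring double bonds plus a heteroatom lone pair. 10 = 4(2)+2, so the system is aromatic and both rings count as aromatic (indole).
Ring G is fully conjugated (every ring atom contributes a p orbital); 2 ring double bonds (4 π electrons) plus a heteroatom lone pair (2) give 6 π electrons. 6 = 4(1)+2, so ring G is aromatic (furan).
Aromatic: A, C, E, F, G. Total: 5.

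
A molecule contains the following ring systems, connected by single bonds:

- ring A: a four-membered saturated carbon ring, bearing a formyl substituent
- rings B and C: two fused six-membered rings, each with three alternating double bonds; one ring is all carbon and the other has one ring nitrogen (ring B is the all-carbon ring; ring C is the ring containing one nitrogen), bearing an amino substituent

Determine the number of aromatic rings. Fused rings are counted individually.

2

Ring A has only sp³ atoms, so it is not fully conjugated — not aromatic (cyclobutane).
Rings B and C form a fused bicyclic system (with one nitrogen) with 10 sp² atoms and 10 π electrons from ring double bonds. 10 = 4(2)+2, so the system is aromatic and both rings count as aromatic (quinoline).
Aromatic: B, C. Total: 2.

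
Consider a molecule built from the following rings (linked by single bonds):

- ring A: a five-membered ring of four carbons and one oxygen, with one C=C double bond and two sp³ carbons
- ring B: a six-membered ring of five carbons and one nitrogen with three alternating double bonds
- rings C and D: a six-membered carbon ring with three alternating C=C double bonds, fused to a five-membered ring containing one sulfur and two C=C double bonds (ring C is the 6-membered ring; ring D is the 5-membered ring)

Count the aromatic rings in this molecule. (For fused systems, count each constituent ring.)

3

Ring A has two sp³ carbons, so it is not fully conjugated — not aromatic (2,3-dihydrofuran).
Ring B is planar and fully conjugated; 3 ring double bonds give 6 π electrons. Since 6 = 4n+2 (n=1), ring B is aromatic (pyridine).
Rings C and D form a fused bicyclic system (with one sulfur) with 9 sp² atoms and 10 π electrons from ring double bonds plus a heteroatom lone pair. 10 = 4(2)+2, so the system is aromatic and both rings count as aromatic (benzothiophene).
Aromatic: B, C, D. Total: 3.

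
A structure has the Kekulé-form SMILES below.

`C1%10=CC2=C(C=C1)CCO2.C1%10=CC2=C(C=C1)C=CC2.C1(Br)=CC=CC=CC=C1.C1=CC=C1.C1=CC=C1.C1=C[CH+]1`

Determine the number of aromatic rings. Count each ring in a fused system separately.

3

The SMILES encodes a six-membered carbon ring with three alternating C=C double bonds, fused to a five-membered ring containing one oxygen and two sp³ carbons; a six-membered carbon ring with three alternating C=C double bonds, fused to a five-membered carbon ring containing one C=C double bond and one sp³ carbon; an eight-membered carbon ring with four alternating C=C double bonds; a four-membered carbon ring with two alternating C=C double bonds; a four-membered carbon ring with two alternating C=C double bonds; a three-membered all-carbon ring bearing a positive charge on one carbon, with one C=C double bond.
The 6-membered ring has a continuous p-orbital overlap around the ring; 3 ring double bonds give 6 π electrons. Since 6 = 4n+2 (n=1), it is aromatic (benzene ring).
The 5-membered ring with one oxygen has two sp³ carbons, so it is not fully conjugated — not aromatic (oxolane ring).
The second 6-membered ring has a continuous p-orbital overlap around the ring; 3 ring double bonds give 6 π electrons. Since 6 = 4n+2 (n=1), it is aromatic (benzene ring).
The 5-membered ring has one sp³ carbon, so it is not fully conjugated — not aromatic (cyclopentene ring).
The 8-membered ring has only sp² ring atoms; a planar conformation would have a fully conjugated π system of 8 electrons. But 8 = 4(2), which is 4n not 4n+2, so it is not aromatic (cyclooctatetraene) — cyclooctatetraene distorts into a non-planar tub to avoid antiaromaticity.
The 4-membered ring has only sp² ring atoms; a planar conformation would have a fully conjugated π system of 4 electrons. But 4 = 4(1), which is 4n not 4n+2, so it is not aromatic (cyclobutadiene) — cyclobutadiene is antiaromatic and distorts to a rectangle.
The second 4-membered ring has only sp² ring atoms; a planar conformation would have a fully conjugated π system of 4 electrons. But 4 = 4(1), which is 4n not 4n+2, so it is not aromatic (cyclobutadiene) — cyclobutadiene is antiaromatic and distorts to a rectangle.
The 3-membered ring is fully conjugated (every ring atom contributes a p orbital); 1 ring double bond (2 π electrons) plus the carbocation's empty p orbital (0, but keeps the ring conjugated) give 2 π electrons. Since 2 = 4n+2 (n=0), it is aromatic (cyclopropenyl cation).
3 of the 8 rings are aromatic. Total: 3.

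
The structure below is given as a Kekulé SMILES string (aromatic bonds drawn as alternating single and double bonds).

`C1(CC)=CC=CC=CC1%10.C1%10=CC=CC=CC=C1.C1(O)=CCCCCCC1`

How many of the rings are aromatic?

The SMILES encodes a seven-membered carbon ring with three C=C double bonds and one sp³ carbon; an eight-membered carbon ring with four alternating C=C double bonds; an eight-membered carbon ring with one C=C double bond.
The 7-membered ring has one sp³ carbon, so it is not fully conjugated — not aromatic (cycloheptatriene).
The 8-membered ring has only sp² ring atoms; a planar conformation would have a fully conjugated π system of 8 electrons. But 8 = 4(2), which is 4n not 4n+2, so it is not aromatic (cyclooctatetraene) — cyclooctatetraene distorts into a non-planar tub to avoid antiaromaticity.
The second 8-membered ring has six sp³ carbons, so it is not fully conjugated — not aromatic (cyclooctene).
None of the rings are aromatic. Total: 0.

0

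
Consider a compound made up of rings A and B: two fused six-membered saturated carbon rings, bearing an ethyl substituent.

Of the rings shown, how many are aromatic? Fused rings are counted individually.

Ring A has only sp³ atoms, so it is not fully conjugated — not aromatic (cyclohexane ring).
Ring B has only sp³ atoms, so it is not fully conjugated — not aromatic (cyclohexane ring).
No ring is aromatic. Total: 0.

0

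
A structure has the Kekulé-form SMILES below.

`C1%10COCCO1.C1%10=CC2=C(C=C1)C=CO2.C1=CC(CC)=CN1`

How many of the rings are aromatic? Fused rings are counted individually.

The SMILES encodes a six-membered saturated ring with oxygens at positions 1 and 4; a six-membered carbon ring with three alternating C=C double bonds, fused to a five-membered ring containing one oxygen and two C=C double bonds; a five-membered ring of four carbons and one nitrogen bearing a hydrogen, with two C=C double bonds.
The 6-membered ring with two oxygens (1,4) has only sp³ atoms, so it is not fully conjugated — not aromatic (1,4-dioxane).
The fused 6/5-membered bicyclic (with one oxygen) is a single π system with 9 sp² atoms and 10 π electrons from ring double bonds plus a heteroatom lone pair. 10 = 4(2)+2, so the system is aromatic and both rings count as aromatic (benzofuran).
The 5-membered ring with one N–H is planar and fully conjugated; 2 ring double bonds (4 π electrons) plus a heteroatom lone pair (2) give 6 π electrons. 6 = 4(1)+2, so it is aromatic (pyrrole).
3 of the 4 rings are aromatic. Total: 3.

3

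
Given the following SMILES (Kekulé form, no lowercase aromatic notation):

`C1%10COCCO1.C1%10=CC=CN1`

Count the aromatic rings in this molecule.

1

The SMILES encodes a six-membered saturated ring with oxygens at positions 1 and 4; a five-membered ring of four carbons and one nitrogen bearing a hydrogen, with two C=C double bonds.
The 6-membered ring with two oxygens (1,4) has only sp³ atoms, so it is not fully conjugated — not aromatic (1,4-dioxane).
The 5-membered ring with one N–H is planar and fully conjugated; 2 ring double bonds (4 π electrons) plus a heteroatom lone pair (2) give 6 π electrons. Since 6 = 4n+2 (n=1), it is aromatic (pyrrole).
1 of the 2 rings is aromatic. Total: 1.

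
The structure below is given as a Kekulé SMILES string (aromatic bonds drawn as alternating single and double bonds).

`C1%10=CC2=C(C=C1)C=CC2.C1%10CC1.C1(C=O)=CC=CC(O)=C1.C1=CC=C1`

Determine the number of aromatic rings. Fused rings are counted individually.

2

The SMILES encodes a six-membered carbon ring with three alternating C=C double bonds, fused to a five-membered carbon ring containing one C=C double bond and one sp³ carbon; a three-membered saturated carbon ring; a six-membered carbon ring with three alternating C=C double bonds; a four-membered carbon ring with two alternating C=C double bonds.
The 6-membered ring has a continuous p-orbital overlap around the ring; 3 ring double bonds give 6 π electrons. Since 6 = 4n+2 (n=1), it is aromatic (benzene ring).
The 5-membered ring has one sp³ carbon, so it is not fully conjugated — not aromatic (cyclopentene ring).
The 3-membered ring has only sp³ atoms, so it is not fully conjugated — not aromatic (cyclopropane).
The second 6-membered ring is planar and fully conjugated; 3 ring double bonds give 6 π electrons. 6 = 4(1)+2, so it is aromatic (benzene).
The 4-membered ring has only sp² ring atoms; a planar conformation would have a fully conjugated π system of 4 electrons. But 4 = 4(1), which is 4n not 4n+2, so it is not aromatic (cyclobutadiene) — cyclobutadiene is antiaromatic and distorts to a rectangle.
2 of the 5 rings are aromatic. Total: 2.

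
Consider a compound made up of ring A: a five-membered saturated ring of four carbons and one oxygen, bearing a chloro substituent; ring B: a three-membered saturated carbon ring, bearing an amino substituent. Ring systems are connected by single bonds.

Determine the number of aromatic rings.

Ring A has only sp³ atoms, so it is not fully conjugated — not aromatic (tetrahydrofuran).
Ring B has only sp³ atoms, so it is not fully conjugated — not aromatic (cyclopropane).
No ring is aromatic. Total: 0.

0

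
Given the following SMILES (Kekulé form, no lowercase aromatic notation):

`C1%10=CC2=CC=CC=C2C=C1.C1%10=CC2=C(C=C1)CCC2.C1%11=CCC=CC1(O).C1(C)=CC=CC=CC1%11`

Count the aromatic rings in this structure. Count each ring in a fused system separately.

3

The SMILES encodes two fused six-membered carbon rings, each with three alternating C=C double bonds; a six-membered carbon ring with three alternating C=C double bonds, fused to a saturated five-membered carbon ring; a six-membered carbon ring with two isolated C=C double bonds and two sp³ carbons; a seven-membered carbon ring with three C=C double bonds and one sp³ carbon.
The fused 6/6-membered bicyclic is a single π system with 10 sp² atoms and 10 π electrons from ring double bonds. 10 = 4(2)+2, so the system is aromatic and both rings count as aromatic (naphthalene).
The 6-membered ring has a continuous p-orbital overlap around the ring; 3 ring double bonds give 6 π electrons. That satisfies 4n+2 with n=1, so it is aromatic (benzene ring).
The 5-membered ring has three sp³ carbons, so it is not fully conjugated — not aromatic (cyclopentane ring).
The second 6-membered ring has two sp³ carbons, so it is not fully conjugated — not aromatic (1,4-cyclohexadiene).
The 7-membered ring has one sp³ carbon, so it is not fully conjugated — not aromatic (cycloheptatriene).
3 of the 6 rings are aromatic. Total: 3.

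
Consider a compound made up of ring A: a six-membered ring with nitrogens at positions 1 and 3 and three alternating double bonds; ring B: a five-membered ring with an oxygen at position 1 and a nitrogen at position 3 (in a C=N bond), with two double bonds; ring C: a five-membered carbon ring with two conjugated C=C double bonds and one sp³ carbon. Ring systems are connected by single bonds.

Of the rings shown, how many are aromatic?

Ring A is planar and fully conjugated; 3 ring double bonds give 6 π electrons. Since 6 = 4n+2 (n=1), ring A is aromatic (pyrimidine).
Ring B is fully conjugated (every ring atom contributes a p orbital); 2 ring double bonds (4 π electrons) plus a heteroatom lone pair (2) give 6 π electrons. Since 6 = 4n+2 (n=1), ring B is aromatic (oxazole).
Ring C has one sp³ carbon, so it is not fully conjugated — not aromatic (cyclopentadiene).
Aromatic: A, B. Total: 2.

2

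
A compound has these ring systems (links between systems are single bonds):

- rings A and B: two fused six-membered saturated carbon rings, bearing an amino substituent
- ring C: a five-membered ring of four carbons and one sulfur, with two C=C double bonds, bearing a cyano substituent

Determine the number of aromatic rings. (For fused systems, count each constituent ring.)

Ring A has only sp³ atoms, so it is not fully conjugated — not aromatic (cyclohexane ring).
Ring B has only sp³ atoms, so it is not fully conjugated — not aromatic (cyclohexane ring).
Ring C is fully conjugated (every ring atom contributes a p orbital); 2 ring double bonds (4 π electrons) plus a heteroatom lone pair (2) give 6 π electrons. That satisfies 4n+2 with n=1, so ring C is aromatic (thiophene).
Aromatic: C. Total: 1.

1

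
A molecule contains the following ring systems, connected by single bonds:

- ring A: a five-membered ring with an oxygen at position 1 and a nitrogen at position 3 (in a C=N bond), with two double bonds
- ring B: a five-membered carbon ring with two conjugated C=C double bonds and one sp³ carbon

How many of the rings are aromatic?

1

Ring A is fully conjugated (every ring atom contributes a p orbital); 2 ring double bonds (4 π electrons) plus a heteroatom lone pair (2) give 6 π electrons. Since 6 = 4n+2 (n=1), ring A is aromatic (oxazole).
Ring B has one sp³ carbon, so it is not fully conjugated — not aromatic (cyclopentadiene).
Aromatic: A. Total: 1.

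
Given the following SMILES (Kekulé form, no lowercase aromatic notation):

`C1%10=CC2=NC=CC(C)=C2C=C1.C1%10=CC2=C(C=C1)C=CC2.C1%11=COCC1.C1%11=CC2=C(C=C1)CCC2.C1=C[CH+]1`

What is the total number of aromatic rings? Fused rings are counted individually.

The SMILES encodes two fused six-membered rings, each with three alternating double bonds; one ring is all carbon and the other has one ring nitrogen; a six-membered carbon ring with three alternating C=C double bonds, fused to a five-membered carbon ring containing one C=C double bond and one sp³ carbon; a five-membered ring of four carbons and one oxygen, with one C=C double bond and two sp³ carbons; a six-membered carbon ring with three alternating C=C double bonds, fused to a saturated five-membered carbon ring; a three-membered all-carbon ring bearing a positive charge on one carbon, with one C=C double bond.
The fused 6/6-membered bicyclic (with one nitrogen) is a single π system with 10 sp² atoms and 10 π electrons from ring double bonds. 10 = 4(2)+2, so the system is aromatic and both rings count as aromatic (quinoline).
The 6-membered ring has a continuous p-orbital overlap around the ring; 3 ring double bonds give 6 π electrons. 6 = 4(1)+2, so it is aromatic (benzene ring).
The 5-membered ring has one sp³ carbon, so it is not fully conjugated — not aromatic (cyclopentene ring).
The 5-membered ring with one oxygen has two sp³ carbons, so it is not fully conjugated — not aromatic (2,3-dihydrofuran).
The second 6-membered ring has a continuous p-orbital overlap around the ring; 3 ring double bonds give 6 π electrons. Since 6 = 4n+2 (n=1), it is aromatic (benzene ring).
The second 5-membered ring has three sp³ carbons, so it is not fully conjugated — not aromatic (cyclopentane ring).
The 3-membered ring is fully conjugated (every ring atom contributes a p orbital); 1 ring double bond (2 π electrons) plus the carbocation's empty p orbital (0, but keeps the ring conjugated) give 2 π electrons. That satisfies 4n+2 with n=0, so it is aromatic (cyclopropenyl cation).
5 of the 8 rings are aromatic. Total: 5.

5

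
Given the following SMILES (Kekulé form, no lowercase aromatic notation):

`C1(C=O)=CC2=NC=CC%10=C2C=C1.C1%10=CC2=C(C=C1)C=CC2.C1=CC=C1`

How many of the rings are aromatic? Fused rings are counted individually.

3

The SMILES encodes two fused six-membered rings, each with three alternating double bonds; one ring is all carbon and the other has one ring nitrogen; a six-membered carbon ring with three alternating C=C double bonds, fused to a five-membered carbon ring containing one C=C double bond and one sp³ carbon; a four-membered carbon ring with two alternating C=C double bonds.
The fused 6/6-membered bicyclic (with one nitrogen) is a single π system with 10 sp² atoms and 10 π electrons from ring double bonds. 10 = 4(2)+2, so the system is aromatic and both rings count as aromatic (quinoline).
The 6-membered ring is fully conjugated (every ring atom contributes a p orbital); 3 ring double bonds give 6 π electrons. Since 6 = 4n+2 (n=1), it is aromatic (benzene ring).
The 5-membered ring has one sp³ carbon, so it is not fully conjugated — not aromatic (cyclopentene ring).
The 4-membered ring has only sp² ring atoms; a planar conformation would have a fully conjugated π system of 4 electrons. But 4 = 4(1), which is 4n not 4n+2, so it is not aromatic (cyclobutadiene) — cyclobutadiene is antiaromatic and distorts to a rectangle.
3 of the 5 rings are aromatic. Total: 3.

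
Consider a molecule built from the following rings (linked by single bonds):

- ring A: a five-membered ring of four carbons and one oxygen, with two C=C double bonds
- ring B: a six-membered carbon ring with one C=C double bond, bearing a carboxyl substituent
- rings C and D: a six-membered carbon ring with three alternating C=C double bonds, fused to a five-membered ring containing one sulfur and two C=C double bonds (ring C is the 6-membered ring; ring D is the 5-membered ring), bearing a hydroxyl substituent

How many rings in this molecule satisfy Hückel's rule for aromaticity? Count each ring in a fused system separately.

Ring A is planar and fully conjugated; 2 ring double bonds (4 π electrons) plus a heteroatom lone pair (2) give 6 π electrons. Since 6 = 4n+2 (n=1), ring A is aromatic (furan).
Ring B has four sp³ carbons, so it is not fully conjugated — not aromatic (cyclohexene).
Rings C and D form a fused bicyclic system (with one sulfur) with 9 sp² atoms and 10 π electrons from ring double bonds plus a heteroatom lone pair. 10 = 4(2)+2, so the system is aromatic and both rings count as aromatic (benzothiophene).
Aromatic: A, C, D. Total: 3.

3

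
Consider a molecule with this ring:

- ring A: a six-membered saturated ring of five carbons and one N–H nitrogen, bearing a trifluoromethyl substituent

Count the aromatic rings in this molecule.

0

Ring A has only sp³ atoms, so it is not fully conjugated — not aromatic (piperidine).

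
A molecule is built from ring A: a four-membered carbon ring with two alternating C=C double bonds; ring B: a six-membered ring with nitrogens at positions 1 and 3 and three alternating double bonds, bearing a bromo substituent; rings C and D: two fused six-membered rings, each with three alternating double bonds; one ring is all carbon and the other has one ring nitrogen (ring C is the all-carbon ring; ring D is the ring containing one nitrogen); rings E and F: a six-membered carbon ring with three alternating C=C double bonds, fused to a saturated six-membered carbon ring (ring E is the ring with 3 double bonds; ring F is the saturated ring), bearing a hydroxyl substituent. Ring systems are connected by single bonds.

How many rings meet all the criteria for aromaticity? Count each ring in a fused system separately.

4

Ring A has only sp² ring atoms; a planar conformation would have a fully conjugated π system of 4 electrons. But 4 = 4(1), which is 4n not 4n+2, so ring A is not aromatic (cyclobutadiene) — cyclobutadiene is antiaromatic and distorts to a rectangle.
Ring B has a continuous p-orbital overlap around the ring; 3 ring double bonds give 6 π electrons. Since 6 = 4n+2 (n=1), ring B is aromatic (pyrimidine).
Rings C and D form a fused bicyclic system (with one nitrogen) with 10 sp² atoms and 10 π electrons from ring double bonds. 10 = 4(2)+2, so the system is aromatic and both rings count as aromatic (quinoline).
Ring E has a continuous p-orbital overlap around the ring; 3 ring double bonds give 6 π electrons. That satisfies 4n+2 with n=1, so ring E is aromatic (benzene ring).
Ring F has four sp³ carbons, so it is not fully conjugated — not aromatic (cyclohexane ring).
Aromatic: B, C, D, E. Total: 4.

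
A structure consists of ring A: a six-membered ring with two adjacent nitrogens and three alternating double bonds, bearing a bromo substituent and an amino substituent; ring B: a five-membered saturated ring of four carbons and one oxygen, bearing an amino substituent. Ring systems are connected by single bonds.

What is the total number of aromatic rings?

1

Ring A is planar and fully conjugated; 3 ring double bonds give 6 π electrons. 6 = 4(1)+2, so ring A is aromatic (pyridazine).
Ring B has only sp³ atoms, so it is not fully conjugated — not aromatic (tetrahydrofuran).
Aromatic: A. Total: 1.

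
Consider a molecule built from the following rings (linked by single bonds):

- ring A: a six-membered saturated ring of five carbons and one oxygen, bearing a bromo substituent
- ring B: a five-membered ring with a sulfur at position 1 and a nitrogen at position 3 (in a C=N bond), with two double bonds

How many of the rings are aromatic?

1

Ring A has only sp³ atoms, so it is not fully conjugated — not aromatic (tetrahydropyran).
Ring B has a continuous p-orbital overlap around the ring; 2 ring double bonds (4 π electrons) plus a heteroatom lone pair (2) give 6 π electrons. 6 = 4(1)+2, so ring B is aromatic (thiazole).
Aromatic: B. Total: 1.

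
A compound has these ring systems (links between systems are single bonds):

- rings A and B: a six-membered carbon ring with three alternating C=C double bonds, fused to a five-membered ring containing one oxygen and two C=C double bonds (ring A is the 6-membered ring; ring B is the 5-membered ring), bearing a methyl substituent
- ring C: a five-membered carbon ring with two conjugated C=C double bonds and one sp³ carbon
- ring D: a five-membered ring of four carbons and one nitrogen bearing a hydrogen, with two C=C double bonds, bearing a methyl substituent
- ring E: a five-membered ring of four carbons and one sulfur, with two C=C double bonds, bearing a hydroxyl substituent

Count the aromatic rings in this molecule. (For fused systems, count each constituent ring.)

Rings A and B form a fused bicyclic system (with one oxygen) with 9 sp² atoms and 10 π electrons from ring double bonds plus a heteroatom lone pair. 10 = 4(2)+2, so the system is aromatic and both rings count as aromatic (benzofuran).
Ring C has one sp³ carbon, so it is not fully conjugated — not aromatic (cyclopentadiene).
Ring D has a continuous p-orbital overlap around the ring; 2 ring double bonds (4 π electrons) plus a heteroatom lone pair (2) give 6 π electrons. That satisfies 4n+2 with n=1, so ring D is aromatic (pyrrole).
Ring E has a continuous p-orbital overlap around the ring; 2 ring double bonds (4 π electrons) plus a heteroatom lone pair (2) give 6 π electrons. Since 6 = 4n+2 (n=1), ring E is aromatic (thiophene).
Aromatic: A, B, D, E. Total: 4.

4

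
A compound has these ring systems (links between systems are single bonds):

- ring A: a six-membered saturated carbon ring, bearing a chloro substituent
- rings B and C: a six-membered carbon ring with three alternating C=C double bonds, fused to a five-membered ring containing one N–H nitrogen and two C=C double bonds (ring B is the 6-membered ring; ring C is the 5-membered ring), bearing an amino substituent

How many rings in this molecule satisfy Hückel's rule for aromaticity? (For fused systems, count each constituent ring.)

2

Ring A has only sp³ atoms, so it is not fully conjugated — not aromatic (cyclohexane).
Rings B and C form a fused bicyclic system (with one N–H) with 9 sp² atoms and 10 π electrons from ring double bonds plus a heteroatom lone pair. 10 = 4(2)+2, so the system is aromatic and both rings count as aromatic (indole).
Aromatic: B, C. Total: 2.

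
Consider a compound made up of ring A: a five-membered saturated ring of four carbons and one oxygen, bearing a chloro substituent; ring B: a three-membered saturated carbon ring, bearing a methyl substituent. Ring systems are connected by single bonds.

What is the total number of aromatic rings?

Ring A has only sp³ atoms, so it is not fully conjugated — not aromatic (tetrahydrofuran).
Ring B has only sp³ atoms, so it is not fully conjugated — not aromatic (cyclopropane).
No ring is aromatic. Total: 0.

0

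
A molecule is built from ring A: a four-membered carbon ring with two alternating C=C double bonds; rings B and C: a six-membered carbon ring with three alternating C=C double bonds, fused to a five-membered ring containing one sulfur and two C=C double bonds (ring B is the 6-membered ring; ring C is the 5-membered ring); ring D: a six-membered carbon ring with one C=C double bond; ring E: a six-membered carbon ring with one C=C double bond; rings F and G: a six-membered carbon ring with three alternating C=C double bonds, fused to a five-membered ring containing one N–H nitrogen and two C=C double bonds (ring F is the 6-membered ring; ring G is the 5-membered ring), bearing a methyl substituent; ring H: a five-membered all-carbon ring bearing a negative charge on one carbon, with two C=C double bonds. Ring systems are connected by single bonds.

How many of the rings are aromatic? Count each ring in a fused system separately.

5

Ring A has only sp² ring atoms; a planar conformation would have a fully conjugated π system of 4 electrons. But 4 = 4(1), which is 4n not 4n+2, so ring A is not aromatic (cyclobutadiene) — cyclobutadiene is antiaromatic and distorts to a rectangle.
Rings B and C form a fused bicyclic system (with one sulfur) with 9 sp² atoms and 10 π electrons from ring double bonds plus a heteroatom lone pair. 10 = 4(2)+2, so the system is aromatic and both rings count as aromatic (benzothiophene).
Ring D has four sp³ carbons, so it is not fully conjugated — not aromatic (cyclohexene).
Ring E has four sp³ carbons, so it is not fully conjugated — not aromatic (cyclohexene).
Rings F and G form a fused bicyclic system (with one N–H) with 9 sp² atoms and 10 π electrons from ring double bonds plus a heteroatom lone pair. 10 = 4(2)+2, so the system is aromatic and both rings count as aromatic (indole).
Ring H is fully conjugated (every ring atom contributes a p orbital); 2 ring double bonds (4 π electrons) plus the carbanion lone pair (2) give 6 π electrons. That satisfies 4n+2 with n=1, so ring H is aromatic (cyclopentadienyl anion).
Aromatic: B, C, F, G, H. Total: 5.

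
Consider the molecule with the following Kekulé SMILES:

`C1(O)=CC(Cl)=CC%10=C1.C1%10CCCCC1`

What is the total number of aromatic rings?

1

The SMILES encodes a six-membered carbon ring with three alternating C=C double bonds; a six-membered saturated carbon ring.
The 6-membered ring has a continuous p-orbital overlap around the ring; 3 ring double bonds give 6 π electrons. 6 = 4(1)+2, so it is aromatic (benzene).
The second 6-membered ring has only sp³ atoms, so it is not fully conjugated — not aromatic (cyclohexane).
1 of the 2 rings is aromatic. Total: 1.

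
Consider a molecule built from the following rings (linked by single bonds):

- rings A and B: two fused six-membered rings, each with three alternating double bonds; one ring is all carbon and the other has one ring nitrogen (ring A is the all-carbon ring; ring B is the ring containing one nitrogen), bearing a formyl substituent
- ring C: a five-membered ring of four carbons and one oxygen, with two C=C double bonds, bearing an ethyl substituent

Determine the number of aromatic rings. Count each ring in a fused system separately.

3

Rings A and B form a fused bicyclic system (with one nitrogen) with 10 sp² atoms and 10 π electrons from ring double bonds. 10 = 4(2)+2, so the system is aromatic and both rings count as aromatic (quinoline).
Ring C is fully conjugated (every ring atom contributes a p orbital); 2 ring double bonds (4 π electrons) plus a heteroatom lone pair (2) give 6 π electrons. Since 6 = 4n+2 (n=1), ring C is aromatic (furan).
Aromatic: A, B, C. Total: 3.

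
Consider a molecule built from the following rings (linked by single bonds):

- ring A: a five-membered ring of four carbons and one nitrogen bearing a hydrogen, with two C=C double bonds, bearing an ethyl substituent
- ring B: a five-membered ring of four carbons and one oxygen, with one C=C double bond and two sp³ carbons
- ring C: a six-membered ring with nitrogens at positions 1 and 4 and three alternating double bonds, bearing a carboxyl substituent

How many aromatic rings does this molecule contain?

2

Ring A is fully conjugated (every ring atom contributes a p orbital); 2 ring double bonds (4 π electrons) plus a heteroatom lone pair (2) give 6 π electrons. Since 6 = 4n+2 (n=1), ring A is aromatic (pyrrole).
Ring B has two sp³ carbons, so it is not fully conjugated — not aromatic (2,3-dihydrofuran).
Ring C is planar and fully conjugated; 3 ring double bonds give 6 π electrons. 6 = 4(1)+2, so ring C is aromatic (pyrazine).
Aromatic: A, C. Total: 2.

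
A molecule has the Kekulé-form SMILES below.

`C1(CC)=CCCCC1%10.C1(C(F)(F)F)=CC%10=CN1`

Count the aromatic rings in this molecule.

The SMILES encodes a six-membered carbon ring with one C=C double bond; a five-membered ring of four carbons and one nitrogen bearing a hydrogen, with two C=C double bonds.
The 6-membered ring has four sp³ carbons, so it is not fully conjugated — not aromatic (cyclohexene).
The 5-membered ring with one N–H is planar and fully conjugated; 2 ring double bonds (4 π electrons) plus a heteroatom lone pair (2) give 6 π electrons. 6 = 4(1)+2, so it is aromatic (pyrrole).
1 of the 2 rings is aromatic. Total: 1.

1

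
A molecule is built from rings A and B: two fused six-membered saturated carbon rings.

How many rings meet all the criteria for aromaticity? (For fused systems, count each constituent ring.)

Ring A has only sp³ atoms, so it is not fully conjugated — not aromatic (cyclohexane ring).
Ring B has only sp³ atoms, so it is not fully conjugated — not aromatic (cyclohexane ring).
No ring is aromatic. Total: 0.

0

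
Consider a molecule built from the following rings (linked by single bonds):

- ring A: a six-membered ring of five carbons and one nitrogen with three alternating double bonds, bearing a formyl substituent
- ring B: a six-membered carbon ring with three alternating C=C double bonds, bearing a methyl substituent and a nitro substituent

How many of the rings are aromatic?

Ring A is planar and fully conjugated; 3 ring double bonds give 6 π electrons. 6 = 4(1)+2, so ring A is aromatic (pyridine).
Ring B is planar and fully conjugated; 3 ring double bonds give 6 π electrons. That satisfies 4n+2 with n=1, so ring B is aromatic (benzene).
Aromatic: A, B. Total: 2.

2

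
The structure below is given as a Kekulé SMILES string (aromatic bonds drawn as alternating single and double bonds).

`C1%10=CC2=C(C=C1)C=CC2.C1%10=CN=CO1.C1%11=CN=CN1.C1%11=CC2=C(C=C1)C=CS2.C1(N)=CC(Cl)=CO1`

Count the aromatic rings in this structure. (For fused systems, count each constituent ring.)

The SMILES encodes a six-membered carbon ring with three alternating C=C double bonds, fused to a five-membered carbon ring containing one C=C double bond and one sp³ carbon; a five-membered ring with an oxygen at position 1 and a nitrogen at position 3 (in a C=N bond), with two double bonds; a five-membered ring with nitrogens at positions 1 and 3 (one bearing H, one in a C=N bond) and two double bonds; a six-membered carbon ring with three alternating C=C double bonds, fused to a five-membered ring containing one sulfur and two C=C double bonds; a five-membered ring of four carbons and one oxygen, with two C=C double bonds.
The 6-membered ring is planar and fully conjugated; 3 ring double bonds give 6 π electrons. That satisfies 4n+2 with n=1, so it is aromatic (benzene ring).
The 5-membered ring has one sp³ carbon, so it is not fully conjugated — not aromatic (cyclopentene ring).
The 5-membered ring with one oxygen and one =N– is planar and fully conjugated; 2 ring double bonds (4 π electrons) plus a heteroatom lone pair (2) give 6 π electrons. 6 = 4(1)+2, so it is aromatic (oxazole).
The 5-membered ring with two nitrogens (one N–H, one =N–) is fully conjugated (every ring atom contributes a p orbital); 2 ring double bonds (4 π electrons) plus a heteroatom lone pair (2) give 6 π electrons. That satisfies 4n+2 with n=1, so it is aromatic (imidazole).
The fused 6/5-membered bicyclic (with one sulfur) is a single π system with 9 sp² atoms and 10 π electrons from ring double bonds plus a heteroatom lone pair. 10 = 4(2)+2, so the system is aromatic and both rings count as aromatic (benzothiophene).
The 5-membered ring with one oxygen is planar and fully conjugated; 2 ring double bonds (4 π electrons) plus a heteroatom lone pair (2) give 6 π electrons. Since 6 = 4n+2 (n=1), it is aromatic (furan).
6 of the 7 rings are aromatic. Total: 6.

6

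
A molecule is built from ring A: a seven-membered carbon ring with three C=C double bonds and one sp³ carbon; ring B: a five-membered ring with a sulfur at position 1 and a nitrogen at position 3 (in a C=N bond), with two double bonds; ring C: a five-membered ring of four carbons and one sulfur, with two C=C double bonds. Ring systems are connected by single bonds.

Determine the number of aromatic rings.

2

Ring A has one sp³ carbon, so it is not fully conjugated — not aromatic (cycloheptatriene).
Ring B is planar and fully conjugated; 2 ring double bonds (4 π electrons) plus a heteroatom lone pair (2) give 6 π electrons. That satisfies 4n+2 with n=1, so ring B is aromatic (thiazole).
Ring C is planar and fully conjugated; 2 ring double bonds (4 π electrons) plus a heteroatom lone pair (2) give 6 π electrons. 6 = 4(1)+2, so ring C is aromatic (thiophene).
Aromatic: B, C. Total: 2.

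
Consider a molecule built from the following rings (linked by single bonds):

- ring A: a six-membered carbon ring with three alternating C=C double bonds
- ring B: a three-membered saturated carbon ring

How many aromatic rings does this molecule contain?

1

Ring A has a continuous p-orbital overlap around the ring; 3 ring double bonds give 6 π electrons. 6 = 4(1)+2, so ring A is aromatic (benzene).
Ring B has only sp³ atoms, so it is not fully conjugated — not aromatic (cyclopropane).
Aromatic: A. Total: 1.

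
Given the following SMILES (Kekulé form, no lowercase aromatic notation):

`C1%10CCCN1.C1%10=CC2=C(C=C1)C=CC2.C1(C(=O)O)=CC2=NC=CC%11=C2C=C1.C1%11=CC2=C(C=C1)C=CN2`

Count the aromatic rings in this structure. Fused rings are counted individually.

The SMILES encodes a five-membered saturated ring of four carbons and one N–H nitrogen; a six-membered carbon ring with three alternating C=C double bonds, fused to a five-membered carbon ring containing one C=C double bond and one sp³ carbon; two fused six-membered rings, each with three alternating double bonds; one ring is all carbon and the other has one ring nitrogen; a six-membered carbon ring with three alternating C=C double bonds, fused to a five-membered ring containing one N–H nitrogen and two C=C double bonds.
The 5-membered ring with one N–H has only sp³ atoms, so it is not fully conjugated — not aromatic (pyrrolidine).
The 6-membered ring is planar and fully conjugated; 3 ring double bonds give 6 π electrons. Since 6 = 4n+2 (n=1), it is aromatic (benzene ring).
The 5-membered ring has one sp³ carbon, so it is not fully conjugated — not aromatic (cyclopentene ring).
The fused 6/6-membered bicyclic (with one nitrogen) is a single π system with 10 sp² atoms and 10 π electrons from ring double bonds. 10 = 4(2)+2, so the system is aromatic and both rings count as aromatic (quinoline).
The fused 6/5-membered bicyclic (with one N–H) is a single π system with 9 sp² atoms and 10 π electrons from ring double bonds plus a heteroatom lone pair. 10 = 4(2)+2, so the system is aromatic and both rings count as aromatic (indole).
5 of the 7 rings are aromatic. Total: 5.

5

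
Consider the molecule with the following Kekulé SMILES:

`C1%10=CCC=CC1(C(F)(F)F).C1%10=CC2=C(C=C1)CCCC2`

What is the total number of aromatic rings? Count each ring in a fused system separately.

1

The SMILES encodes a six-membered carbon ring with two isolated C=C double bonds and two sp³ carbons; a six-membered carbon ring with three alternating C=C double bonds, fused to a saturated six-membered carbon ring.
The 6-membered ring has two sp³ carbons, so it is not fully conjugated — not aromatic (1,4-cyclohexadiene).
The second 6-membered ring is fully conjugated (every ring atom contributes a p orbital); 3 ring double bonds give 6 π electrons. 6 = 4(1)+2, so it is aromatic (benzene ring).
The third 6-membered ring has four sp³ carbons, so it is not fully conjugated — not aromatic (cyclohexane ring).
1 of the 3 rings is aromatic. Total: 1.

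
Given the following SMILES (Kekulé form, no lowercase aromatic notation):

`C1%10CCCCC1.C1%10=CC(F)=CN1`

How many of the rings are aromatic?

The SMILES encodes a six-membered saturated carbon ring; a five-membered ring of four carbons and one nitrogen bearing a hydrogen, with two C=C double bonds.
The 6-membered ring has only sp³ atoms, so it is not fully conjugated — not aromatic (cyclohexane).
The 5-membered ring with one N–H has a continuous p-orbital overlap around the ring; 2 ring double bonds (4 π electrons) plus a heteroatom lone pair (2) give 6 π electrons. That satisfies 4n+2 with n=1, so it is aromatic (pyrrole).
1 of the 2 rings is aromatic. Total: 1.

1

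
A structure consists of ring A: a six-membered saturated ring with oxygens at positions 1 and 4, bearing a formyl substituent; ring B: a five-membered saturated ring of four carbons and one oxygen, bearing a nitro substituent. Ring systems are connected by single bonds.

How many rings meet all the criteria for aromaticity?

0

Ring A has only sp³ atoms, so it is not fully conjugated — not aromatic (1,4-dioxane).
Ring B has only sp³ atoms, so it is not fully conjugated — not aromatic (tetrahydrofuran).
No ring is aromatic. Total: 0.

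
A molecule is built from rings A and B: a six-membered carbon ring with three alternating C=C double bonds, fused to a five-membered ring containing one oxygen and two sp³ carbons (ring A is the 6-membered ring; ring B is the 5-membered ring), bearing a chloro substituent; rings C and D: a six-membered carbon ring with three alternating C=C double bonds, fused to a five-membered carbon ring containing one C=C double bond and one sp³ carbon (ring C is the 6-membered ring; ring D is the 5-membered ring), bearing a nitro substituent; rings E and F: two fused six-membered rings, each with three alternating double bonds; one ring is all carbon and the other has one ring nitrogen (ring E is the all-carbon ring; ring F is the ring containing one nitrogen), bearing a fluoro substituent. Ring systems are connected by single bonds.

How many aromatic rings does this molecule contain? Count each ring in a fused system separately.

4

Ring A is fully conjugated (every ring atom contributes a p orbital); 3 ring double bonds give 6 π electrons. That satisfies 4n+2 with n=1, so ring A is aromatic (benzene ring).
Ring B has two sp³ carbons, so it is not fully conjugated — not aromatic (oxolane ring).
Ring C has a continuous p-orbital overlap around the ring; 3 ring double bonds give 6 π electrons. 6 = 4(1)+2, so ring C is aromatic (benzene ring).
Ring D has one sp³ carbon, so it is not fully conjugated — not aromatic (cyclopentene ring).
Rings E and F form a fused bicyclic system (with one nitrogen) with 10 sp² atoms and 10 π electrons from ring double bonds. 10 = 4(2)+2, so the system is aromatic and both rings count as aromatic (quinoline).
Aromatic: A, C, E, F. Total: 4.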